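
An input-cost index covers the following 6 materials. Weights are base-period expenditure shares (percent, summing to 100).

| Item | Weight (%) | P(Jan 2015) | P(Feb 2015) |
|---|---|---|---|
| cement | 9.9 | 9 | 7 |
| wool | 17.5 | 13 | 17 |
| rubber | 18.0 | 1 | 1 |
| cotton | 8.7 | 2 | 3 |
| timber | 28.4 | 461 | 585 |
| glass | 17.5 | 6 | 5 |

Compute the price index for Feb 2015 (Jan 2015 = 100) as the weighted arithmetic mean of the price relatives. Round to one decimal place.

cement: 9.9 × (7/9) = 9.9 × 0.777778 = 7.7000
wool: 17.5 × (17/13) = 17.5 × 1.307692 = 22.8846
rubber: 18.0 × (1/1) = 18.0 × 1.000000 = 18.0000
cotton: 8.7 × (3/2) = 8.7 × 1.500000 = 13.0500
timber: 28.4 × (585/461) = 28.4 × 1.268980 = 36.0390
glass: 17.5 × (5/6) = 17.5 × 0.833333 = 14.5833
Index = Σ wᵢ·(p₁ᵢ/p₀ᵢ) = 7.7000 + 22.8846 + 18.0000 + 13.0500 + 36.0390 + 14.5833 = 112.2570

112.3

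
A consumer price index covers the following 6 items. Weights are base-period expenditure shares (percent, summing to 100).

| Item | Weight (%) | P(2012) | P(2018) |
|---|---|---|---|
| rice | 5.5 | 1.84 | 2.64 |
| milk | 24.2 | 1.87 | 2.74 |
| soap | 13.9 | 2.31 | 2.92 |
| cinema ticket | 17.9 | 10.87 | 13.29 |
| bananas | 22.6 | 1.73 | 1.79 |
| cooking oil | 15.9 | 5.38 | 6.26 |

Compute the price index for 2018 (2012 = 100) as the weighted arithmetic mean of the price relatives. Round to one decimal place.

124.7

rice: 5.5 × (2.64/1.84) = 5.5 × 1.434783 = 7.8913
milk: 24.2 × (2.74/1.87) = 24.2 × 1.465241 = 35.4588
soap: 13.9 × (2.92/2.31) = 13.9 × 1.264069 = 17.5706
cinema ticket: 17.9 × (13.29/10.87) = 17.9 × 1.222631 = 21.8851
bananas: 22.6 × (1.79/1.73) = 22.6 × 1.034682 = 23.3838
cooking oil: 15.9 × (6.26/5.38) = 15.9 × 1.163569 = 18.5007
Index = Σ wᵢ·(p₁ᵢ/p₀ᵢ) = 7.8913 + 35.4588 + 17.5706 + 21.8851 + 23.3838 + 18.5007 = 124.6903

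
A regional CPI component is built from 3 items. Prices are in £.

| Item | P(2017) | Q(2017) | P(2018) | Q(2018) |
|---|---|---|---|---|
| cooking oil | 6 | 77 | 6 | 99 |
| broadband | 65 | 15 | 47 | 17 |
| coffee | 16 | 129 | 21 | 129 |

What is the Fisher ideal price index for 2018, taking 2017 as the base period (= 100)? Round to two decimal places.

Laspeyres component (base-period weights):
ΣP(2018)Q(2017) = 6×77 + 47×15 + 21×129 = 462 + 705 + 2709 = 3876
ΣP(2017)Q(2017) = 6×77 + 65×15 + 16×129 = 462 + 975 + 2064 = 3501
L = 3876 / 3501 × 100 = 110.7112
Paasche component (current-period weights):
ΣP(2018)Q(2018) = 6×99 + 47×17 + 21×129 = 594 + 799 + 2709 = 4102
ΣP(2017)Q(2018) = 6×99 + 65×17 + 16×129 = 594 + 1105 + 2064 = 3763
P = 4102 / 3763 × 100 = 109.0088
Fisher = √(L × P) = √(110.7112 × 109.0088) = 109.8567

109.86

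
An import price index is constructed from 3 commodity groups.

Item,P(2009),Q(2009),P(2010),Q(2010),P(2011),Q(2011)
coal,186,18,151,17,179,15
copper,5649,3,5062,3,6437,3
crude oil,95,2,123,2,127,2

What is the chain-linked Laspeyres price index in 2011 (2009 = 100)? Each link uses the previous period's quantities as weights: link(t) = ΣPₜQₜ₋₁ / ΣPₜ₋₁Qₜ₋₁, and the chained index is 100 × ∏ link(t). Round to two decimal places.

Link 2009→2010:
ΣP(2010)Q(2009) = 151×18 + 5062×3 + 123×2 = 2718 + 15186 + 246 = 18150
ΣP(2009)Q(2009) = 186×18 + 5649×3 + 95×2 = 3348 + 16947 + 190 = 20485
link = 18150/20485 = 0.886014
Link 2010→2011:
ΣP(2011)Q(2010) = 179×17 + 6437×3 + 127×2 = 3043 + 19311 + 254 = 22608
ΣP(2010)Q(2010) = 151×17 + 5062×3 + 123×2 = 2567 + 15186 + 246 = 17999
link = 22608/17999 = 1.256070
Chained index = 100 × 0.886014 × 1.256070 = 111.2896

111.29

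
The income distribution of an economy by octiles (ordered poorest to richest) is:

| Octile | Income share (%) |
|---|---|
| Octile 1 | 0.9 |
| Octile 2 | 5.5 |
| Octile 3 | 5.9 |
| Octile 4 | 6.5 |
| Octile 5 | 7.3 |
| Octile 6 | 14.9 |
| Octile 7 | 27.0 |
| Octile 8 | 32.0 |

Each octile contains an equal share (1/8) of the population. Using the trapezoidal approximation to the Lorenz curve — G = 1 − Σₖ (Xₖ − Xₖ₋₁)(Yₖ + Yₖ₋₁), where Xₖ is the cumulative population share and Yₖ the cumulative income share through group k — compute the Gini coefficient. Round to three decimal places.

Cumulative income shares Yₖ: 0.0090, 0.0640, 0.1230, 0.1880, 0.2610, 0.4100, 0.6800, 1.0000
Σ (Xₖ−Xₖ₋₁)(Yₖ+Yₖ₋₁) = (1/8)(0.0090+0.0000) + (1/8)(0.0640+0.0090) + (1/8)(0.1230+0.0640) + (1/8)(0.1880+0.1230) + (1/8)(0.2610+0.1880) + (1/8)(0.4100+0.2610) + (1/8)(0.6800+0.4100) + (1/8)(1.0000+0.6800)
  = 0.0011 + 0.0091 + 0.0234 + 0.0389 + 0.0561 + 0.0839 + 0.1363 + 0.2100 = 0.5588
G = 1 − 0.5588 = 0.4412

0.441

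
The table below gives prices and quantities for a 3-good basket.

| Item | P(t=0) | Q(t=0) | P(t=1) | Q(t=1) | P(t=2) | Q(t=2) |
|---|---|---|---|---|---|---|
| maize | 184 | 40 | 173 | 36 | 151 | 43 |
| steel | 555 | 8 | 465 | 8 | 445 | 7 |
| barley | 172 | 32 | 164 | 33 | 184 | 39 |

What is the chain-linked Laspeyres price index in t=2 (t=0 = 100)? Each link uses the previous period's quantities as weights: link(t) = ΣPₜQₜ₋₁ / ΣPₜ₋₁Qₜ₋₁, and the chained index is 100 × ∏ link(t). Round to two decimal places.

Link t=0→t=1:
ΣP(t=1)Q(t=0) = 173×40 + 465×8 + 164×32 = 6920 + 3720 + 5248 = 15888
ΣP(t=0)Q(t=0) = 184×40 + 555×8 + 172×32 = 7360 + 4440 + 5504 = 17304
link = 15888/17304 = 0.918169
Link t=1→t=2:
ΣP(t=2)Q(t=1) = 151×36 + 445×8 + 184×33 = 5436 + 3560 + 6072 = 15068
ΣP(t=1)Q(t=1) = 173×36 + 465×8 + 164×33 = 6228 + 3720 + 5412 = 15360
link = 15068/15360 = 0.980990
Chained index = 100 × 0.918169 × 0.980990 = 90.0714

90.07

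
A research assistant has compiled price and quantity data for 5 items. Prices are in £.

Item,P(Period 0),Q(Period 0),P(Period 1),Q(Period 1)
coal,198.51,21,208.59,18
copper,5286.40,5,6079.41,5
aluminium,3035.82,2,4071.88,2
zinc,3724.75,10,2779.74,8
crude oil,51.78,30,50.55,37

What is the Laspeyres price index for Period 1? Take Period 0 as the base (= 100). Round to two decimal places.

95.71

Laspeyres price index uses base-period quantities as weights.
ΣP(Period 1)·Q(Period 0) = 208.59×21 + 6079.41×5 + 4071.88×2 + 2779.74×10 + 50.55×30 = 4380.39 + 30397.05 + 8143.76 + 27797.4 + 1516.5 = 72235.1
ΣP(Period 0)·Q(Period 0) = 198.51×21 + 5286.40×5 + 3035.82×2 + 3724.75×10 + 51.78×30 = 4168.71 + 26432 + 6071.64 + 37247.5 + 1553.4 = 75473.25
Index = 72235.1 / 75473.25 × 100 = 95.7095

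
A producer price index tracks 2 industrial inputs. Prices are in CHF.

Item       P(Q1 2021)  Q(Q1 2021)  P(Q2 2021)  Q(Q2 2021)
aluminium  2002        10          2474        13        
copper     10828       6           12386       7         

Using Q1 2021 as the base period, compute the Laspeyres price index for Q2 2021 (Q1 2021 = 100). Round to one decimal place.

116.6

Laspeyres price index uses base-period quantities as weights.
ΣP(Q2 2021)·Q(Q1 2021) = 2474×10 + 12386×6 = 24740 + 74316 = 99056
ΣP(Q1 2021)·Q(Q1 2021) = 2002×10 + 10828×6 = 20020 + 64968 = 84988
Index = 99056 / 84988 × 100 = 116.5529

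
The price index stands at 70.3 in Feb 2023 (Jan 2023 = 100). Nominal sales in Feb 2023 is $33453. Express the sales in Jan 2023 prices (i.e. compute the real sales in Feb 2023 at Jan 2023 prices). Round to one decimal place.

47586.1

Real = Nominal ÷ (Index/100) = 33453 ÷ (70.3/100)
     = 33453 ÷ 0.703 = 47586.0597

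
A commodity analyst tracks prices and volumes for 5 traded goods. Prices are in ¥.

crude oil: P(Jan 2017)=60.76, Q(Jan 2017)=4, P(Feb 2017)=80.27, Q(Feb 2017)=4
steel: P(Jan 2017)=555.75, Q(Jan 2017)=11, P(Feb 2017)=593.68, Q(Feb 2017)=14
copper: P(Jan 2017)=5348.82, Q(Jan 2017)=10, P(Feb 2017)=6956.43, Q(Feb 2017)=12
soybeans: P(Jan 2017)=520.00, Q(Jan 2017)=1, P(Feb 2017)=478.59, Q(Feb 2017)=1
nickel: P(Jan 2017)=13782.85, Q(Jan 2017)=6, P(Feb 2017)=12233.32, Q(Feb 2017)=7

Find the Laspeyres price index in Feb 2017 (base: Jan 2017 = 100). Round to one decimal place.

Laspeyres price index uses base-period quantities as weights.
ΣP(Feb 2017)·Q(Jan 2017) = 80.27×4 + 593.68×11 + 6956.43×10 + 478.59×1 + 12233.32×6 = 321.08 + 6530.48 + 69564.3 + 478.59 + 73399.92 = 150294.37
ΣP(Jan 2017)·Q(Jan 2017) = 60.76×4 + 555.75×11 + 5348.82×10 + 520.00×1 + 13782.85×6 = 243.04 + 6113.25 + 53488.2 + 520 + 82697.1 = 143061.59
Index = 150294.37 / 143061.59 × 100 = 105.0557

105.1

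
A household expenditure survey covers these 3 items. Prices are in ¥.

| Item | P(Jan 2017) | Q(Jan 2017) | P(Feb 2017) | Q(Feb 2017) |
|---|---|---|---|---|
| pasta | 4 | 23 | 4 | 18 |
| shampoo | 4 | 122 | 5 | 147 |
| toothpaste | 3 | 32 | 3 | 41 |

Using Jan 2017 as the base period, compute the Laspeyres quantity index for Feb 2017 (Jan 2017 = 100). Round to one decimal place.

115.8

Laspeyres quantity index uses base-period prices as weights.
ΣP(Jan 2017)·Q(Feb 2017) = 4×18 + 4×147 + 3×41 = 72 + 588 + 123 = 783
ΣP(Jan 2017)·Q(Jan 2017) = 4×23 + 4×122 + 3×32 = 92 + 488 + 96 = 676
Index = 783 / 676 × 100 = 115.8284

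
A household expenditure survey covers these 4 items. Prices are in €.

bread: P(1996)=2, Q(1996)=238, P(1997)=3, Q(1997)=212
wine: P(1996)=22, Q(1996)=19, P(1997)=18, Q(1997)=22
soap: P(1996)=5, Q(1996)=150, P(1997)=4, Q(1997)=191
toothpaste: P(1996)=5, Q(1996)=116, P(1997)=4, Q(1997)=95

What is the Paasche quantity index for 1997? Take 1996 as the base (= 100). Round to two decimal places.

102.64

Paasche quantity index uses current-period prices as weights.
ΣP(1997)·Q(1997) = 3×212 + 18×22 + 4×191 + 4×95 = 636 + 396 + 764 + 380 = 2176
ΣP(1997)·Q(1996) = 3×238 + 18×19 + 4×150 + 4×116 = 714 + 342 + 600 + 464 = 2120
Index = 2176 / 2120 × 100 = 102.6415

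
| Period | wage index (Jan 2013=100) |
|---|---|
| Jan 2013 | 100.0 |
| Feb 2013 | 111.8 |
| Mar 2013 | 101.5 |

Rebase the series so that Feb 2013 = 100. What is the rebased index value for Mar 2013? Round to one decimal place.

90.8

Rebased(Mar 2013) = 101.5 / 111.8 × 100 = 90.7871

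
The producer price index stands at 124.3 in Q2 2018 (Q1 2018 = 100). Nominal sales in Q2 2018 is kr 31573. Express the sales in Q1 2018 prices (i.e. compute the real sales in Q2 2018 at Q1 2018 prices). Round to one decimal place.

25400.6

Real = Nominal ÷ (Index/100) = 31573 ÷ (124.3/100)
     = 31573 ÷ 1.243 = 25400.6436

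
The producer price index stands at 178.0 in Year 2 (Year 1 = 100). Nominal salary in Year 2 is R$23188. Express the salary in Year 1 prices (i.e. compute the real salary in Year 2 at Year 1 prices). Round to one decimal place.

13027.0

Real = Nominal ÷ (Index/100) = 23188 ÷ (178.0/100)
     = 23188 ÷ 1.780 = 13026.9663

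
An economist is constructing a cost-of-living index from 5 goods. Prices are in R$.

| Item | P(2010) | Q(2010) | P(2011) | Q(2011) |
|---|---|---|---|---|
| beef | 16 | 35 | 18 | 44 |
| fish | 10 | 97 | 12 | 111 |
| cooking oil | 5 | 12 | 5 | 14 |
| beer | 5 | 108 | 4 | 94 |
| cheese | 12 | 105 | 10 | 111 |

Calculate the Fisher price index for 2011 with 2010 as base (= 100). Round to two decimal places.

Laspeyres component (base-period weights):
ΣP(2011)Q(2010) = 18×35 + 12×97 + 5×12 + 4×108 + 10×105 = 630 + 1164 + 60 + 432 + 1050 = 3336
ΣP(2010)Q(2010) = 16×35 + 10×97 + 5×12 + 5×108 + 12×105 = 560 + 970 + 60 + 540 + 1260 = 3390
L = 3336 / 3390 × 100 = 98.4071
Paasche component (current-period weights):
ΣP(2011)Q(2011) = 18×44 + 12×111 + 5×14 + 4×94 + 10×111 = 792 + 1332 + 70 + 376 + 1110 = 3680
ΣP(2010)Q(2011) = 16×44 + 10×111 + 5×14 + 5×94 + 12×111 = 704 + 1110 + 70 + 470 + 1332 = 3686
P = 3680 / 3686 × 100 = 99.8372
Fisher = √(L × P) = √(98.4071 × 99.8372) = 99.1196

99.12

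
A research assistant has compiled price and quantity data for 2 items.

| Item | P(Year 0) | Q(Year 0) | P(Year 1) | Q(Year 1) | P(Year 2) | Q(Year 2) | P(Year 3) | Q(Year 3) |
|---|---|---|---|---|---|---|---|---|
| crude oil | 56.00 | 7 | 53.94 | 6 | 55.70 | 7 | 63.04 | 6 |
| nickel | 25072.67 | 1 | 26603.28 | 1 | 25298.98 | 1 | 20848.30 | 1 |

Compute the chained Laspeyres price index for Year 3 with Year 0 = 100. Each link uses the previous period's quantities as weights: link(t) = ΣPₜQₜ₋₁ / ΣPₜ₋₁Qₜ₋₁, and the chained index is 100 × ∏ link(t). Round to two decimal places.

Link Year 0→Year 1:
ΣP(Year 1)Q(Year 0) = 53.94×7 + 26603.28×1 = 377.58 + 26603.28 = 26980.86
ΣP(Year 0)Q(Year 0) = 56.00×7 + 25072.67×1 = 392 + 25072.67 = 25464.67
link = 26980.86/25464.67 = 1.059541
Link Year 1→Year 2:
ΣP(Year 2)Q(Year 1) = 55.70×6 + 25298.98×1 = 334.2 + 25298.98 = 25633.18
ΣP(Year 1)Q(Year 1) = 53.94×6 + 26603.28×1 = 323.64 + 26603.28 = 26926.92
link = 25633.18/26926.92 = 0.951954
Link Year 2→Year 3:
ΣP(Year 3)Q(Year 2) = 63.04×7 + 20848.30×1 = 441.28 + 20848.3 = 21289.58
ΣP(Year 2)Q(Year 2) = 55.70×7 + 25298.98×1 = 389.9 + 25298.98 = 25688.88
link = 21289.58/25688.88 = 0.828747
Chained index = 100 × 1.059541 × 0.951954 × 0.828747 = 83.5902

83.59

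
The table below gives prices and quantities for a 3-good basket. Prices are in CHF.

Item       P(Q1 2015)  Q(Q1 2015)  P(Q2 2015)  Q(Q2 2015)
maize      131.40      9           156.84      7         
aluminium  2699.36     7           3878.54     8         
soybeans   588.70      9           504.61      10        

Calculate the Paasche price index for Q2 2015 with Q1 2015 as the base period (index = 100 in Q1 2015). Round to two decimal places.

Paasche price index uses current-period quantities as weights.
ΣP(Q2 2015)·Q(Q2 2015) = 156.84×7 + 3878.54×8 + 504.61×10 = 1097.88 + 31028.32 + 5046.1 = 37172.3
ΣP(Q1 2015)·Q(Q2 2015) = 131.40×7 + 2699.36×8 + 588.70×10 = 919.8 + 21594.88 + 5887 = 28401.68
Index = 37172.3 / 28401.68 × 100 = 130.8806

130.88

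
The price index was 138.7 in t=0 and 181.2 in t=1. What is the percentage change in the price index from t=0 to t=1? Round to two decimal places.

Change = (181.2 − 138.7) / 138.7 × 100
       = 42.5 / 138.7 × 100 = 30.6417%

30.64%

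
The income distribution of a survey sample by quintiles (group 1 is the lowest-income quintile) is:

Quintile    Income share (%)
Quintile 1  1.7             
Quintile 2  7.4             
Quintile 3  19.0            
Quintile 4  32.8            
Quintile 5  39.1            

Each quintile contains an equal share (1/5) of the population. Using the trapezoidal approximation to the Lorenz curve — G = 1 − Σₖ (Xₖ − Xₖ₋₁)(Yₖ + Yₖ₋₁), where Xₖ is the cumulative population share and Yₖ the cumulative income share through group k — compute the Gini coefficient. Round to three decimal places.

Cumulative income shares Yₖ: 0.0170, 0.0910, 0.2810, 0.6090, 1.0000
Σ (Xₖ−Xₖ₋₁)(Yₖ+Yₖ₋₁) = (1/5)(0.0170+0.0000) + (1/5)(0.0910+0.0170) + (1/5)(0.2810+0.0910) + (1/5)(0.6090+0.2810) + (1/5)(1.0000+0.6090)
  = 0.0034 + 0.0216 + 0.0744 + 0.1780 + 0.3218 = 0.5992
G = 1 − 0.5992 = 0.4008

0.401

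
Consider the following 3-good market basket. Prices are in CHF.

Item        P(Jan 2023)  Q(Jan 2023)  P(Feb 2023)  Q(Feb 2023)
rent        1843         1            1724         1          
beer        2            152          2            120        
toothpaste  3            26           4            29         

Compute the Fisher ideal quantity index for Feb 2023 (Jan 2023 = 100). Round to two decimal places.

Laspeyres component (base-period weights):
ΣP(Jan 2023)Q(Feb 2023) = 1843×1 + 2×120 + 3×29 = 1843 + 240 + 87 = 2170
ΣP(Jan 2023)Q(Jan 2023) = 1843×1 + 2×152 + 3×26 = 1843 + 304 + 78 = 2225
L = 2170 / 2225 × 100 = 97.5281
Paasche component (current-period weights):
ΣP(Feb 2023)Q(Feb 2023) = 1724×1 + 2×120 + 4×29 = 1724 + 240 + 116 = 2080
ΣP(Feb 2023)Q(Jan 2023) = 1724×1 + 2×152 + 4×26 = 1724 + 304 + 104 = 2132
P = 2080 / 2132 × 100 = 97.5610
Fisher = √(L × P) = √(97.5281 × 97.5610) = 97.5445

97.54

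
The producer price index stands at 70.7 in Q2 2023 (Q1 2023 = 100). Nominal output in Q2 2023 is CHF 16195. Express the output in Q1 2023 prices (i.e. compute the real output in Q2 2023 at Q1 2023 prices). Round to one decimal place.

22906.6

Real = Nominal ÷ (Index/100) = 16195 ÷ (70.7/100)
     = 16195 ÷ 0.707 = 22906.6478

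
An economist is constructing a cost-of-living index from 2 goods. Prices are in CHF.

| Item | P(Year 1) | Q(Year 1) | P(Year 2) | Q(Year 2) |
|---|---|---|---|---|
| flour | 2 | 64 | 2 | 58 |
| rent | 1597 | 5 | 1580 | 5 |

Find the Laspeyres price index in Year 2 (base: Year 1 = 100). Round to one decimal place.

99.0

Laspeyres price index uses base-period quantities as weights.
ΣP(Year 2)·Q(Year 1) = 2×64 + 1580×5 = 128 + 7900 = 8028
ΣP(Year 1)·Q(Year 1) = 2×64 + 1597×5 = 128 + 7985 = 8113
Index = 8028 / 8113 × 100 = 98.9523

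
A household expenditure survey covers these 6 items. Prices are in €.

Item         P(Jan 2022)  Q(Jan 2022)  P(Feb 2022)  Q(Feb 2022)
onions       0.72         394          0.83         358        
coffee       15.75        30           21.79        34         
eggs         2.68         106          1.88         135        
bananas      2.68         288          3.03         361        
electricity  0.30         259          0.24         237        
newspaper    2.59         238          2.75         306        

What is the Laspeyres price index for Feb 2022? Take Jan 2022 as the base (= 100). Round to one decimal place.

110.5

Laspeyres price index uses base-period quantities as weights.
ΣP(Feb 2022)·Q(Jan 2022) = 0.83×394 + 21.79×30 + 1.88×106 + 3.03×288 + 0.24×259 + 2.75×238 = 327.02 + 653.7 + 199.28 + 872.64 + 62.16 + 654.5 = 2769.3
ΣP(Jan 2022)·Q(Jan 2022) = 0.72×394 + 15.75×30 + 2.68×106 + 2.68×288 + 0.30×259 + 2.59×238 = 283.68 + 472.5 + 284.08 + 771.84 + 77.7 + 616.42 = 2506.22
Index = 2769.3 / 2506.22 × 100 = 110.4971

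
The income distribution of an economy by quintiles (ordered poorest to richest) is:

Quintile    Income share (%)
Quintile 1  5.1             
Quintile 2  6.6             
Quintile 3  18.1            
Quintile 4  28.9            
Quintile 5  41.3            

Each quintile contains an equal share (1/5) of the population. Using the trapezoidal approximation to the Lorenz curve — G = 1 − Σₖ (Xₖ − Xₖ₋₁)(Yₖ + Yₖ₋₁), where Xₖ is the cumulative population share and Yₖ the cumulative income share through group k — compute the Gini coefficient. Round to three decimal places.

0.379

Cumulative income shares Yₖ: 0.0510, 0.1170, 0.2980, 0.5870, 1.0000
Σ (Xₖ−Xₖ₋₁)(Yₖ+Yₖ₋₁) = (1/5)(0.0510+0.0000) + (1/5)(0.1170+0.0510) + (1/5)(0.2980+0.1170) + (1/5)(0.5870+0.2980) + (1/5)(1.0000+0.5870)
  = 0.0102 + 0.0336 + 0.0830 + 0.1770 + 0.3174 = 0.6212
G = 1 − 0.6212 = 0.3788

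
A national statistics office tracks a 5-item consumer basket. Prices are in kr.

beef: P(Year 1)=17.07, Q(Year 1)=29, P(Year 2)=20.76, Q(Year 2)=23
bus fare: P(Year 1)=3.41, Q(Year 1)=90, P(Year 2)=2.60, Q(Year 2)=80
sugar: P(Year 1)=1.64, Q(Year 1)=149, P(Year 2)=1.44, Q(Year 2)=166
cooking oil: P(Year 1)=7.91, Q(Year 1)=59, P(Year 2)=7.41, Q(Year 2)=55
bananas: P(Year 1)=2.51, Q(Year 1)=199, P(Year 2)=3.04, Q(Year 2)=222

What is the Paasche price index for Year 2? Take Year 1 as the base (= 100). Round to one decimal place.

Paasche price index uses current-period quantities as weights.
ΣP(Year 2)·Q(Year 2) = 20.76×23 + 2.60×80 + 1.44×166 + 7.41×55 + 3.04×222 = 477.48 + 208 + 239.04 + 407.55 + 674.88 = 2006.95
ΣP(Year 1)·Q(Year 2) = 17.07×23 + 3.41×80 + 1.64×166 + 7.91×55 + 2.51×222 = 392.61 + 272.8 + 272.24 + 435.05 + 557.22 = 1929.92
Index = 2006.95 / 1929.92 × 100 = 103.9914

104.0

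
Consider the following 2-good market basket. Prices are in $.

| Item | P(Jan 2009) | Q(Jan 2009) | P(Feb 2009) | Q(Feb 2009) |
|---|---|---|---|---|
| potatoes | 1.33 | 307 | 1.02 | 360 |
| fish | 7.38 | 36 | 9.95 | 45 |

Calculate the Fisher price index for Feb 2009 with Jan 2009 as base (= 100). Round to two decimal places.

Laspeyres component (base-period weights):
ΣP(Feb 2009)Q(Jan 2009) = 1.02×307 + 9.95×36 = 313.14 + 358.2 = 671.34
ΣP(Jan 2009)Q(Jan 2009) = 1.33×307 + 7.38×36 = 408.31 + 265.68 = 673.99
L = 671.34 / 673.99 × 100 = 99.6068
Paasche component (current-period weights):
ΣP(Feb 2009)Q(Feb 2009) = 1.02×360 + 9.95×45 = 367.2 + 447.75 = 814.95
ΣP(Jan 2009)Q(Feb 2009) = 1.33×360 + 7.38×45 = 478.8 + 332.1 = 810.9
P = 814.95 / 810.9 × 100 = 100.4994
Fisher = √(L × P) = √(99.6068 × 100.4994) = 100.0521

100.05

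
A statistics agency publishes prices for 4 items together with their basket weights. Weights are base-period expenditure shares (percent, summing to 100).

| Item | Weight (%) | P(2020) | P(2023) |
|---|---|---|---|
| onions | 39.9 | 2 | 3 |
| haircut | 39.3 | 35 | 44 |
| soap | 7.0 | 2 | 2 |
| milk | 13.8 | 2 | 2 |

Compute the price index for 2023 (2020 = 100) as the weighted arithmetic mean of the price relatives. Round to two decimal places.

onions: 39.9 × (3/2) = 39.9 × 1.500000 = 59.8500
haircut: 39.3 × (44/35) = 39.3 × 1.257143 = 49.4057
soap: 7.0 × (2/2) = 7.0 × 1.000000 = 7.0000
milk: 13.8 × (2/2) = 13.8 × 1.000000 = 13.8000
Index = Σ wᵢ·(p₁ᵢ/p₀ᵢ) = 59.8500 + 49.4057 + 7.0000 + 13.8000 = 130.0557

130.06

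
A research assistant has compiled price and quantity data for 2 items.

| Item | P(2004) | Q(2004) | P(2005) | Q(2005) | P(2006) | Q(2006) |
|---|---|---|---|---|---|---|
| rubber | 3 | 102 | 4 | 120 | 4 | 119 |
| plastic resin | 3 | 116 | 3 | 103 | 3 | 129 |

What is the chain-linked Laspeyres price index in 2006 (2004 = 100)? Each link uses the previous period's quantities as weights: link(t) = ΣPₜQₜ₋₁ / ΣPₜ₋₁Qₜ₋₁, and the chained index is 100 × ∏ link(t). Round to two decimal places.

115.60

Link 2004→2005:
ΣP(2005)Q(2004) = 4×102 + 3×116 = 408 + 348 = 756
ΣP(2004)Q(2004) = 3×102 + 3×116 = 306 + 348 = 654
link = 756/654 = 1.155963
Link 2005→2006:
ΣP(2006)Q(2005) = 4×120 + 3×103 = 480 + 309 = 789
ΣP(2005)Q(2005) = 4×120 + 3×103 = 480 + 309 = 789
link = 789/789 = 1.000000
Chained index = 100 × 1.155963 × 1.000000 = 115.5963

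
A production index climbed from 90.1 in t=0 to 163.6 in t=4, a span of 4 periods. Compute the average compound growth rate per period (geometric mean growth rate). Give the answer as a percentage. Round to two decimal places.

16.08%

Growth factor = (163.6/90.1)^(1/4) = (1.815760)^(1/4) = 1.160819
Growth rate = 1.160819 − 1 = 0.160819 = 16.0819%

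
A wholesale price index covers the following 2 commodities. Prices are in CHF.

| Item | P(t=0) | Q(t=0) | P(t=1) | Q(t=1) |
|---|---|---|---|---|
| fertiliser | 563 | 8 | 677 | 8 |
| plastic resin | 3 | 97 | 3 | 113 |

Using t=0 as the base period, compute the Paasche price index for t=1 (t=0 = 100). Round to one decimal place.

Paasche price index uses current-period quantities as weights.
ΣP(t=1)·Q(t=1) = 677×8 + 3×113 = 5416 + 339 = 5755
ΣP(t=0)·Q(t=1) = 563×8 + 3×113 = 4504 + 339 = 4843
Index = 5755 / 4843 × 100 = 118.8313

118.8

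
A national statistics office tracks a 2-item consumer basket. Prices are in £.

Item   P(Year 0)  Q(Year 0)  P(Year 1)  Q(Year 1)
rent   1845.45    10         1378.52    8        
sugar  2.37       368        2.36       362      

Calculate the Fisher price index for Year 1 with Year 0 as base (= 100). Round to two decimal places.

Laspeyres component (base-period weights):
ΣP(Year 1)Q(Year 0) = 1378.52×10 + 2.36×368 = 13785.2 + 868.48 = 14653.68
ΣP(Year 0)Q(Year 0) = 1845.45×10 + 2.37×368 = 18454.5 + 872.16 = 19326.66
L = 14653.68 / 19326.66 × 100 = 75.8211
Paasche component (current-period weights):
ΣP(Year 1)Q(Year 1) = 1378.52×8 + 2.36×362 = 11028.16 + 854.32 = 11882.48
ΣP(Year 0)Q(Year 1) = 1845.45×8 + 2.37×362 = 14763.6 + 857.94 = 15621.54
P = 11882.48 / 15621.54 × 100 = 76.0647
Fisher = √(L × P) = √(75.8211 × 76.0647) = 75.9428

75.94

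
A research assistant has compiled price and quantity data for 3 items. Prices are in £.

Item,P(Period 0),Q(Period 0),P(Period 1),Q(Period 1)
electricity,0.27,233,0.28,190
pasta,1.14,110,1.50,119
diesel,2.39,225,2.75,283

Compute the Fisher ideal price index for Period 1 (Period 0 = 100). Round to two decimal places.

Laspeyres component (base-period weights):
ΣP(Period 1)Q(Period 0) = 0.28×233 + 1.50×110 + 2.75×225 = 65.24 + 165 + 618.75 = 848.99
ΣP(Period 0)Q(Period 0) = 0.27×233 + 1.14×110 + 2.39×225 = 62.91 + 125.4 + 537.75 = 726.06
L = 848.99 / 726.06 × 100 = 116.9311
Paasche component (current-period weights):
ΣP(Period 1)Q(Period 1) = 0.28×190 + 1.50×119 + 2.75×283 = 53.2 + 178.5 + 778.25 = 1009.95
ΣP(Period 0)Q(Period 1) = 0.27×190 + 1.14×119 + 2.39×283 = 51.3 + 135.66 + 676.37 = 863.33
P = 1009.95 / 863.33 × 100 = 116.9831
Fisher = √(L × P) = √(116.9311 × 116.9831) = 116.9571

116.96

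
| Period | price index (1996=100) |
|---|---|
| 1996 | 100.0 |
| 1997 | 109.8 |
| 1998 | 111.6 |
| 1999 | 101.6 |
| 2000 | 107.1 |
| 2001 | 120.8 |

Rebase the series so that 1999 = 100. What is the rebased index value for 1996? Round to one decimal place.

98.4

Rebased(1996) = 100.0 / 101.6 × 100 = 98.4252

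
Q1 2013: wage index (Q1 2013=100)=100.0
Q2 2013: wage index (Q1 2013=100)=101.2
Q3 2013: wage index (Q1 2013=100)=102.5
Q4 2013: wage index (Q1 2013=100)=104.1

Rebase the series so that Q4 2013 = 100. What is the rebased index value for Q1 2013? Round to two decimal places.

96.06

Rebased(Q1 2013) = 100.0 / 104.1 × 100 = 96.0615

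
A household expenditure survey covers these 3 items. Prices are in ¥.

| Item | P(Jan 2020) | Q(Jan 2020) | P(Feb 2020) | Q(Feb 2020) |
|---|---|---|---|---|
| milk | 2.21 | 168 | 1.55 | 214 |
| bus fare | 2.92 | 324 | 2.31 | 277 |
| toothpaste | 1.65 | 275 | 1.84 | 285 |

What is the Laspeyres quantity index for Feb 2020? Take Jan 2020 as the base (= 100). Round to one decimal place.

98.9

Laspeyres quantity index uses base-period prices as weights.
ΣP(Jan 2020)·Q(Feb 2020) = 2.21×214 + 2.92×277 + 1.65×285 = 472.94 + 808.84 + 470.25 = 1752.03
ΣP(Jan 2020)·Q(Jan 2020) = 2.21×168 + 2.92×324 + 1.65×275 = 371.28 + 946.08 + 453.75 = 1771.11
Index = 1752.03 / 1771.11 × 100 = 98.9227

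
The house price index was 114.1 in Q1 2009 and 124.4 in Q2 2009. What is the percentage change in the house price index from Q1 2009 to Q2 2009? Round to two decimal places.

9.03%

Change = (124.4 − 114.1) / 114.1 × 100
       = 10.3 / 114.1 × 100 = 9.0272%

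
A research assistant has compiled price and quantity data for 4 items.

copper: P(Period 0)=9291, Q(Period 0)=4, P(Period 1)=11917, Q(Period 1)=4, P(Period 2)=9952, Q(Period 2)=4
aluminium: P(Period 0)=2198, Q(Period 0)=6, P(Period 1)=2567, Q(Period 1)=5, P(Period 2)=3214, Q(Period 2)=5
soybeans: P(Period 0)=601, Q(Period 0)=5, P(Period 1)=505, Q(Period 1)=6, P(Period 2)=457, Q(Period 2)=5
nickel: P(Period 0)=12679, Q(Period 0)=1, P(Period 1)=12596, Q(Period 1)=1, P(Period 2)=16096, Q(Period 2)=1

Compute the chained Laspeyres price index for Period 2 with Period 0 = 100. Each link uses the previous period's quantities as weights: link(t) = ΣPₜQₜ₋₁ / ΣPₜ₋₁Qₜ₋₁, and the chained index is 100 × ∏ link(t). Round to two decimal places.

Link Period 0→Period 1:
ΣP(Period 1)Q(Period 0) = 11917×4 + 2567×6 + 505×5 + 12596×1 = 47668 + 15402 + 2525 + 12596 = 78191
ΣP(Period 0)Q(Period 0) = 9291×4 + 2198×6 + 601×5 + 12679×1 = 37164 + 13188 + 3005 + 12679 = 66036
link = 78191/66036 = 1.184066
Link Period 1→Period 2:
ΣP(Period 2)Q(Period 1) = 9952×4 + 3214×5 + 457×6 + 16096×1 = 39808 + 16070 + 2742 + 16096 = 74716
ΣP(Period 1)Q(Period 1) = 11917×4 + 2567×5 + 505×6 + 12596×1 = 47668 + 12835 + 3030 + 12596 = 76129
link = 74716/76129 = 0.981439
Chained index = 100 × 1.184066 × 0.981439 = 116.2089

116.21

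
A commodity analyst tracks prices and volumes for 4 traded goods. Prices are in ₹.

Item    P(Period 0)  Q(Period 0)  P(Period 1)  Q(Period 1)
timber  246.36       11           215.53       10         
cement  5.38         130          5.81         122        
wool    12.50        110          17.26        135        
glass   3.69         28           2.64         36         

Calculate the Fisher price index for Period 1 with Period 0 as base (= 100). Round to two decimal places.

Laspeyres component (base-period weights):
ΣP(Period 1)Q(Period 0) = 215.53×11 + 5.81×130 + 17.26×110 + 2.64×28 = 2370.83 + 755.3 + 1898.6 + 73.92 = 5098.65
ΣP(Period 0)Q(Period 0) = 246.36×11 + 5.38×130 + 12.50×110 + 3.69×28 = 2709.96 + 699.4 + 1375 + 103.32 = 4887.68
L = 5098.65 / 4887.68 × 100 = 104.3164
Paasche component (current-period weights):
ΣP(Period 1)Q(Period 1) = 215.53×10 + 5.81×122 + 17.26×135 + 2.64×36 = 2155.3 + 708.82 + 2330.1 + 95.04 = 5289.26
ΣP(Period 0)Q(Period 1) = 246.36×10 + 5.38×122 + 12.50×135 + 3.69×36 = 2463.6 + 656.36 + 1687.5 + 132.84 = 4940.3
P = 5289.26 / 4940.3 × 100 = 107.0635
Fisher = √(L × P) = √(104.3164 × 107.0635) = 105.6810

105.68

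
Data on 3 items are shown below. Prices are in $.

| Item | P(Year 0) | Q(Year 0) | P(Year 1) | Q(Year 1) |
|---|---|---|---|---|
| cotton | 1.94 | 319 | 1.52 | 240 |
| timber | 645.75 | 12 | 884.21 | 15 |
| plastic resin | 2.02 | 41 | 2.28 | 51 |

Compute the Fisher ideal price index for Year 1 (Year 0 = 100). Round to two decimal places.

Laspeyres component (base-period weights):
ΣP(Year 1)Q(Year 0) = 1.52×319 + 884.21×12 + 2.28×41 = 484.88 + 10610.52 + 93.48 = 11188.88
ΣP(Year 0)Q(Year 0) = 1.94×319 + 645.75×12 + 2.02×41 = 618.86 + 7749 + 82.82 = 8450.68
L = 11188.88 / 8450.68 × 100 = 132.4021
Paasche component (current-period weights):
ΣP(Year 1)Q(Year 1) = 1.52×240 + 884.21×15 + 2.28×51 = 364.8 + 13263.15 + 116.28 = 13744.23
ΣP(Year 0)Q(Year 1) = 1.94×240 + 645.75×15 + 2.02×51 = 465.6 + 9686.25 + 103.02 = 10254.87
P = 13744.23 / 10254.87 × 100 = 134.0264
Fisher = √(L × P) = √(132.4021 × 134.0264) = 133.2118

133.21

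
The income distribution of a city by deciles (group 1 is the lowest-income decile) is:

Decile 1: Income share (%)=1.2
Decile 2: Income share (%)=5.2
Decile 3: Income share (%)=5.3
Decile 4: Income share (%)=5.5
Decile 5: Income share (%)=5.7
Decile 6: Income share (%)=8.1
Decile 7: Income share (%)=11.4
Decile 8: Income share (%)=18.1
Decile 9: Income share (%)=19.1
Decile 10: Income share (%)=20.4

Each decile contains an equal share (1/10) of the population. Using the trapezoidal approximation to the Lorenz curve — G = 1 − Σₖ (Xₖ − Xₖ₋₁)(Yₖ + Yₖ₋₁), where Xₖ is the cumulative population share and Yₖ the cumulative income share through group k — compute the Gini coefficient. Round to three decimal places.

0.354

Cumulative income shares Yₖ: 0.0120, 0.0640, 0.1170, 0.1720, 0.2290, 0.3100, 0.4240, 0.6050, 0.7960, 1.0000
Σ (Xₖ−Xₖ₋₁)(Yₖ+Yₖ₋₁) = (1/10)(0.0120+0.0000) + (1/10)(0.0640+0.0120) + (1/10)(0.1170+0.0640) + (1/10)(0.1720+0.1170) + (1/10)(0.2290+0.1720) + (1/10)(0.3100+0.2290) + (1/10)(0.4240+0.3100) + (1/10)(0.6050+0.4240) + (1/10)(0.7960+0.6050) + (1/10)(1.0000+0.7960)
  = 0.0012 + 0.0076 + 0.0181 + 0.0289 + 0.0401 + 0.0539 + 0.0734 + 0.1029 + 0.1401 + 0.1796 = 0.6458
G = 1 − 0.6458 = 0.3542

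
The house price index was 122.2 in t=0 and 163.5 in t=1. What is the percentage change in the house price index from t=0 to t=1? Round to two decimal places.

33.80%

Change = (163.5 − 122.2) / 122.2 × 100
       = 41.3 / 122.2 × 100 = 33.7971%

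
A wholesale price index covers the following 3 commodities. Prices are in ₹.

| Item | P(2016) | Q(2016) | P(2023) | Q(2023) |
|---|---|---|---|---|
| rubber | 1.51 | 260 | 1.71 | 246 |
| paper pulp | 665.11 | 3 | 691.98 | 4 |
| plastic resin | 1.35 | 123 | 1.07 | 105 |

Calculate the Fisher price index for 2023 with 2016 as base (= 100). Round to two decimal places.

Laspeyres component (base-period weights):
ΣP(2023)Q(2016) = 1.71×260 + 691.98×3 + 1.07×123 = 444.6 + 2075.94 + 131.61 = 2652.15
ΣP(2016)Q(2016) = 1.51×260 + 665.11×3 + 1.35×123 = 392.6 + 1995.33 + 166.05 = 2553.98
L = 2652.15 / 2553.98 × 100 = 103.8438
Paasche component (current-period weights):
ΣP(2023)Q(2023) = 1.71×246 + 691.98×4 + 1.07×105 = 420.66 + 2767.92 + 112.35 = 3300.93
ΣP(2016)Q(2023) = 1.51×246 + 665.11×4 + 1.35×105 = 371.46 + 2660.44 + 141.75 = 3173.65
P = 3300.93 / 3173.65 × 100 = 104.0105
Fisher = √(L × P) = √(103.8438 × 104.0105) = 103.9271

103.93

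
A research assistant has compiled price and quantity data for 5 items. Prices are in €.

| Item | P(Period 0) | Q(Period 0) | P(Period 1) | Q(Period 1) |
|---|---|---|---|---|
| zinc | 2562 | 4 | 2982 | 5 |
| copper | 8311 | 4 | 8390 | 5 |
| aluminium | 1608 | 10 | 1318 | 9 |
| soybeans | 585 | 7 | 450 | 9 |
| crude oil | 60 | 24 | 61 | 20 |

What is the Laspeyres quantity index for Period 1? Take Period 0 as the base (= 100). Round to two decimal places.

Laspeyres quantity index uses base-period prices as weights.
ΣP(Period 0)·Q(Period 1) = 2562×5 + 8311×5 + 1608×9 + 585×9 + 60×20 = 12810 + 41555 + 14472 + 5265 + 1200 = 75302
ΣP(Period 0)·Q(Period 0) = 2562×4 + 8311×4 + 1608×10 + 585×7 + 60×24 = 10248 + 33244 + 16080 + 4095 + 1440 = 65107
Index = 75302 / 65107 × 100 = 115.6588

115.66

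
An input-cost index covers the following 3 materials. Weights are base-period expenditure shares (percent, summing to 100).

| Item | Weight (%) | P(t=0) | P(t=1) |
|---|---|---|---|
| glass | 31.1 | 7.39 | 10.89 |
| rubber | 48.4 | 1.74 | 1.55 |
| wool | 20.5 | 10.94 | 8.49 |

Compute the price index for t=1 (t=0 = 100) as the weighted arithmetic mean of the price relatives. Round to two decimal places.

glass: 31.1 × (10.89/7.39) = 31.1 × 1.473613 = 45.8294
rubber: 48.4 × (1.55/1.74) = 48.4 × 0.890805 = 43.1149
wool: 20.5 × (8.49/10.94) = 20.5 × 0.776051 = 15.9090
Index = Σ wᵢ·(p₁ᵢ/p₀ᵢ) = 45.8294 + 43.1149 + 15.9090 = 104.8534

104.85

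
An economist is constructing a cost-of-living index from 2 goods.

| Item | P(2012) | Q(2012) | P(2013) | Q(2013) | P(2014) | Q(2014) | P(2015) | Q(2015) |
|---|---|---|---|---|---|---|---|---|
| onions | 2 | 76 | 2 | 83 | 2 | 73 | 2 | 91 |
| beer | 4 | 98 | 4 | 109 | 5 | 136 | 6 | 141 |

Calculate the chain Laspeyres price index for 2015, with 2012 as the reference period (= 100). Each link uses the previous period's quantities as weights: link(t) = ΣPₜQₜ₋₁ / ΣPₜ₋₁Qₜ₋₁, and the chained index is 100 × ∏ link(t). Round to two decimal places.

137.55

Link 2012→2013:
ΣP(2013)Q(2012) = 2×76 + 4×98 = 152 + 392 = 544
ΣP(2012)Q(2012) = 2×76 + 4×98 = 152 + 392 = 544
link = 544/544 = 1.000000
Link 2013→2014:
ΣP(2014)Q(2013) = 2×83 + 5×109 = 166 + 545 = 711
ΣP(2013)Q(2013) = 2×83 + 4×109 = 166 + 436 = 602
link = 711/602 = 1.181063
Link 2014→2015:
ΣP(2015)Q(2014) = 2×73 + 6×136 = 146 + 816 = 962
ΣP(2014)Q(2014) = 2×73 + 5×136 = 146 + 680 = 826
link = 962/826 = 1.164649
Chained index = 100 × 1.000000 × 1.181063 × 1.164649 = 137.5524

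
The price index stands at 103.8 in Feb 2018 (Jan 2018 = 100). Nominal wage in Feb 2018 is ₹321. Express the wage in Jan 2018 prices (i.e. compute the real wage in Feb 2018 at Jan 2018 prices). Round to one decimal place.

309.2

Real = Nominal ÷ (Index/100) = 321 ÷ (103.8/100)
     = 321 ÷ 1.038 = 309.2486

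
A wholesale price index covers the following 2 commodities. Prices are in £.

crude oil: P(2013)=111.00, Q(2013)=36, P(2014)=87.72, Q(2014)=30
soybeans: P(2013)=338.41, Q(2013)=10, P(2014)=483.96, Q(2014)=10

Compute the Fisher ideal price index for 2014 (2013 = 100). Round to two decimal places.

109.81

Laspeyres component (base-period weights):
ΣP(2014)Q(2013) = 87.72×36 + 483.96×10 = 3157.92 + 4839.6 = 7997.52
ΣP(2013)Q(2013) = 111.00×36 + 338.41×10 = 3996 + 3384.1 = 7380.1
L = 7997.52 / 7380.1 × 100 = 108.3660
Paasche component (current-period weights):
ΣP(2014)Q(2014) = 87.72×30 + 483.96×10 = 2631.6 + 4839.6 = 7471.2
ΣP(2013)Q(2014) = 111.00×30 + 338.41×10 = 3330 + 3384.1 = 6714.1
P = 7471.2 / 6714.1 × 100 = 111.2763
Fisher = √(L × P) = √(108.3660 × 111.2763) = 109.8115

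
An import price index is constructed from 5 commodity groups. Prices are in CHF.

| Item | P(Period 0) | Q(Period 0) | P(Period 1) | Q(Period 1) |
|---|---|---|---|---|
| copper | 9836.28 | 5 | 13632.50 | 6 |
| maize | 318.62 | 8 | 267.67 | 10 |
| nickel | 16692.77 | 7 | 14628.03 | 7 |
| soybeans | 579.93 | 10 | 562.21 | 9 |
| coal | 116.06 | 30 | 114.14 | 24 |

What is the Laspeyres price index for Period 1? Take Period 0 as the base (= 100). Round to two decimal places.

102.18

Laspeyres price index uses base-period quantities as weights.
ΣP(Period 1)·Q(Period 0) = 13632.50×5 + 267.67×8 + 14628.03×7 + 562.21×10 + 114.14×30 = 68162.5 + 2141.36 + 102396.21 + 5622.1 + 3424.2 = 181746.37
ΣP(Period 0)·Q(Period 0) = 9836.28×5 + 318.62×8 + 16692.77×7 + 579.93×10 + 116.06×30 = 49181.4 + 2548.96 + 116849.39 + 5799.3 + 3481.8 = 177860.85
Index = 181746.37 / 177860.85 × 100 = 102.1846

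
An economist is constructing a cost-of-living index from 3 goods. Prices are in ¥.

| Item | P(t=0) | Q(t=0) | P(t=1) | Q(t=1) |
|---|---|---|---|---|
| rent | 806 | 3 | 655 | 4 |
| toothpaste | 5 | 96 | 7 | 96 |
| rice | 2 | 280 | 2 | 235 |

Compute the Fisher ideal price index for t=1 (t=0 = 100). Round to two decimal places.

91.28

Laspeyres component (base-period weights):
ΣP(t=1)Q(t=0) = 655×3 + 7×96 + 2×280 = 1965 + 672 + 560 = 3197
ΣP(t=0)Q(t=0) = 806×3 + 5×96 + 2×280 = 2418 + 480 + 560 = 3458
L = 3197 / 3458 × 100 = 92.4523
Paasche component (current-period weights):
ΣP(t=1)Q(t=1) = 655×4 + 7×96 + 2×235 = 2620 + 672 + 470 = 3762
ΣP(t=0)Q(t=1) = 806×4 + 5×96 + 2×235 = 3224 + 480 + 470 = 4174
P = 3762 / 4174 × 100 = 90.1294
Fisher = √(L × P) = √(92.4523 × 90.1294) = 91.2834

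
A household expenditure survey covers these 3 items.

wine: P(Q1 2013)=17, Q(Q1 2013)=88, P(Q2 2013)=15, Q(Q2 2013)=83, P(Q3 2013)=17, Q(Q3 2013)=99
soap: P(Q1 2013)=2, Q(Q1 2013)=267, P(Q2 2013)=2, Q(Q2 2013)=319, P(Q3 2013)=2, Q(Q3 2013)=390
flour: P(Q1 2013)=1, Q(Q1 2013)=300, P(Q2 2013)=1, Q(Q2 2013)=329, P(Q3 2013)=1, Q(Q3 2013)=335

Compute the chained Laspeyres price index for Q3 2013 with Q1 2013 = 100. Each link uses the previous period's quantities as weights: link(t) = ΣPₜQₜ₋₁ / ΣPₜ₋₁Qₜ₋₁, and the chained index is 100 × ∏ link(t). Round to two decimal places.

99.38

Link Q1 2013→Q2 2013:
ΣP(Q2 2013)Q(Q1 2013) = 15×88 + 2×267 + 1×300 = 1320 + 534 + 300 = 2154
ΣP(Q1 2013)Q(Q1 2013) = 17×88 + 2×267 + 1×300 = 1496 + 534 + 300 = 2330
link = 2154/2330 = 0.924464
Link Q2 2013→Q3 2013:
ΣP(Q3 2013)Q(Q2 2013) = 17×83 + 2×319 + 1×329 = 1411 + 638 + 329 = 2378
ΣP(Q2 2013)Q(Q2 2013) = 15×83 + 2×319 + 1×329 = 1245 + 638 + 329 = 2212
link = 2378/2212 = 1.075045
Chained index = 100 × 0.924464 × 1.075045 = 99.3840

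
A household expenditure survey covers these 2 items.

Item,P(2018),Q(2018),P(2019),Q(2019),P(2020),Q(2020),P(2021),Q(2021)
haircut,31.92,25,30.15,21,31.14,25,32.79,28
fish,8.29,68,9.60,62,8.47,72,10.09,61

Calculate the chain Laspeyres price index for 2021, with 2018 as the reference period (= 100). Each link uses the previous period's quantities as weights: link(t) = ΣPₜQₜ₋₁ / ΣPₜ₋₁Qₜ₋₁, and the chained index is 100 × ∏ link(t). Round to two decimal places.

Link 2018→2019:
ΣP(2019)Q(2018) = 30.15×25 + 9.60×68 = 753.75 + 652.8 = 1406.55
ΣP(2018)Q(2018) = 31.92×25 + 8.29×68 = 798 + 563.72 = 1361.72
link = 1406.55/1361.72 = 1.032922
Link 2019→2020:
ΣP(2020)Q(2019) = 31.14×21 + 8.47×62 = 653.94 + 525.14 = 1179.08
ΣP(2019)Q(2019) = 30.15×21 + 9.60×62 = 633.15 + 595.2 = 1228.35
link = 1179.08/1228.35 = 0.959889
Link 2020→2021:
ΣP(2021)Q(2020) = 32.79×25 + 10.09×72 = 819.75 + 726.48 = 1546.23
ΣP(2020)Q(2020) = 31.14×25 + 8.47×72 = 778.5 + 609.84 = 1388.34
link = 1546.23/1388.34 = 1.113726
Chained index = 100 × 1.032922 × 0.959889 × 1.113726 = 110.4248

110.42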